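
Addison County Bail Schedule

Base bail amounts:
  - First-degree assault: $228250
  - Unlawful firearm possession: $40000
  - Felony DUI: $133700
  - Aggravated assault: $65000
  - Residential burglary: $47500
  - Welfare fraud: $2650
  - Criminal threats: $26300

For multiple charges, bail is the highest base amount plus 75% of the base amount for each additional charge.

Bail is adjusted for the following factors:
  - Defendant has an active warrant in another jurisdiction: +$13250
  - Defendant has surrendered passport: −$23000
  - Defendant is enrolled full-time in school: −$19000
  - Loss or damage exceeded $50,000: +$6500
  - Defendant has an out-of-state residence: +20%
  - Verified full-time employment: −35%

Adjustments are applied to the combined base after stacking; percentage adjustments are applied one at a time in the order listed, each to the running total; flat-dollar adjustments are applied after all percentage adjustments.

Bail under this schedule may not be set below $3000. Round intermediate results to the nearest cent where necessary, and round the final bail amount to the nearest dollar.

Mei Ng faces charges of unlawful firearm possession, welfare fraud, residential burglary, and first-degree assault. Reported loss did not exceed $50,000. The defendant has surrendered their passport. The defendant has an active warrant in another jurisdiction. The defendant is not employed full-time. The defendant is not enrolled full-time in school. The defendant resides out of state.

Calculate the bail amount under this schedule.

$345285

Base amounts from the schedule: unlawful firearm possession $40000; welfare fraud $2650; residential burglary $47500; first-degree assault $228250.
Stacking rule: highest base plus 75% of each additional charge. Highest is first-degree assault at $228250. Additional: $40000 × 75% = $30000; $2650 × 75% = $1987.50; $47500 × 75% = $35625. Combined base = $228250 + $67612.50 = $295862.50.
Defendant has an out-of-state residence (+20%): $295862.50 × 1.2 = $355035.
Defendant has an active warrant in another jurisdiction (+$13250 flat): $355035 + $13250 = $368285.
Defendant has surrendered passport (−$23000 flat): $368285 − $23000 = $345285.
$345285 is at or above the $3000 minimum.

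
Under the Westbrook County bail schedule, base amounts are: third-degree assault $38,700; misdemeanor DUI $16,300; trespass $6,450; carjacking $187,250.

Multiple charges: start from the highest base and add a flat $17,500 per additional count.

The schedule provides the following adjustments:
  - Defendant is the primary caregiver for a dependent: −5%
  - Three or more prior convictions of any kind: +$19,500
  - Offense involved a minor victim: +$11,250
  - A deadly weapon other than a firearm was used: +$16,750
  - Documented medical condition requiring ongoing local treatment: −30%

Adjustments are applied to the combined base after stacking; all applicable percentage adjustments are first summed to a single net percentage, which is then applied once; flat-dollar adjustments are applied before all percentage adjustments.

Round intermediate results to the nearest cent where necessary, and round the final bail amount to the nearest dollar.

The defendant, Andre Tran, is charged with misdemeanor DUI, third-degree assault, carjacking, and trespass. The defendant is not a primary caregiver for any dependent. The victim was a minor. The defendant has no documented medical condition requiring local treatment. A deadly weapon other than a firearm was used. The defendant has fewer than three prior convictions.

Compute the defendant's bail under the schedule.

Base amounts from the schedule: misdemeanor DUI $16,300; third-degree assault $38,700; carjacking $187,250; trespass $6,450.
Stacking rule: highest base plus $17,500 per additional charge. Highest is carjacking at $187,250; 3 additional charges → +$52,500. Combined base = $239,750.
Offense involved a minor victim (+$11,250 flat): $239,750 + $11,250 = $251,000.
A deadly weapon other than a firearm was used (+$16,750 flat): $251,000 + $16,750 = $267,750.

$267,750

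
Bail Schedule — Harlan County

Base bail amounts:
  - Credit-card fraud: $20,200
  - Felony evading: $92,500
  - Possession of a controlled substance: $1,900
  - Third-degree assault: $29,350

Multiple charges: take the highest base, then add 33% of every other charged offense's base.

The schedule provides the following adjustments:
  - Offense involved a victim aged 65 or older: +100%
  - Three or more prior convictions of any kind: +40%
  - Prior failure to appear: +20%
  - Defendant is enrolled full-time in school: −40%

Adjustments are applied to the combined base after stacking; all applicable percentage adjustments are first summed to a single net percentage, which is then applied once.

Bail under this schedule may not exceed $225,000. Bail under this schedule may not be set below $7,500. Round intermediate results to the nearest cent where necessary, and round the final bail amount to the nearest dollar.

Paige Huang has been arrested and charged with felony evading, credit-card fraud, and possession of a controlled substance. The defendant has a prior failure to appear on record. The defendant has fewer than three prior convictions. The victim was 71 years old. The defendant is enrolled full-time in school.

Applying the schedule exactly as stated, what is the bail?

$179,627

Base amounts from the schedule: felony evading $92,500; credit-card fraud $20,200; possession of a controlled substance $1,900.
Stacking rule: highest base plus 33% of each additional charge. Highest is felony evading at $92,500. Additional: $20,200 × 33% = $6,666; $1,900 × 33% = $627. Combined base = $92,500 + $7,293 = $99,793.
Net percentage adjustment: +100% +20% −40% = +80%. $99,793 × 1.8 = $179,627.40.
$179,627.40 is within the $225,000 maximum.
$179,627.40 is at or above the $7,500 minimum.
Rounded to the nearest dollar: $179,627.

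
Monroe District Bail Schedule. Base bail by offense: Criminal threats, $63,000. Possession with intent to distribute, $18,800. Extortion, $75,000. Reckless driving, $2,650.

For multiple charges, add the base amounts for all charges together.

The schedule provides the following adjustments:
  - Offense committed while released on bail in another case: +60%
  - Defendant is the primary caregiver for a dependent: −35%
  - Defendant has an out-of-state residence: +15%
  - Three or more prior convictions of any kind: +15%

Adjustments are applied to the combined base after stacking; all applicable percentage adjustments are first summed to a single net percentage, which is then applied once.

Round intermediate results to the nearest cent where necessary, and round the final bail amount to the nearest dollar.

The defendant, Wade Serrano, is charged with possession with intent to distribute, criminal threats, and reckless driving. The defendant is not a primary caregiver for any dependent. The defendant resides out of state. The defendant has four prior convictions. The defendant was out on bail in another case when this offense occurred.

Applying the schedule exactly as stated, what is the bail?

Base amounts from the schedule: possession with intent to distribute $18,800; criminal threats $63,000; reckless driving $2,650.
Stacking rule: sum of all bases. $18,800 + $63,000 + $2,650 = $84,450.
Net percentage adjustment: +60% +15% +15% = +90%. $84,450 × 1.9 = $160,455.

$160,455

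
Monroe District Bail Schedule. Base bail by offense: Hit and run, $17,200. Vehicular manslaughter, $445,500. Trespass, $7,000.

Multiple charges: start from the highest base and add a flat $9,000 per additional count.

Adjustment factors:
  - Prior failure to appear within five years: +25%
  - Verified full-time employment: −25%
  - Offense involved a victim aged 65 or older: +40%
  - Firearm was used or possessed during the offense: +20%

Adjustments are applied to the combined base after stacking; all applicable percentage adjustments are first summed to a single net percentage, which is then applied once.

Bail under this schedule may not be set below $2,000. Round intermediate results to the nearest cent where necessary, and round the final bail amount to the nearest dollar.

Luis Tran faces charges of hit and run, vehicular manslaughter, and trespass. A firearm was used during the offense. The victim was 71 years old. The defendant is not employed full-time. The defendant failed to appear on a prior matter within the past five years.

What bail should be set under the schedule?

Base amounts from the schedule: hit and run $17,200; vehicular manslaughter $445,500; trespass $7,000.
Stacking rule: highest base plus $9,000 per additional charge. Highest is vehicular manslaughter at $445,500; 2 additional charges → +$18,000. Combined base = $463,500.
Net percentage adjustment: +25% +40% +20% = +85%. $463,500 × 1.85 = $857,475.
$857,475 is at or above the $2,000 minimum.

$857,475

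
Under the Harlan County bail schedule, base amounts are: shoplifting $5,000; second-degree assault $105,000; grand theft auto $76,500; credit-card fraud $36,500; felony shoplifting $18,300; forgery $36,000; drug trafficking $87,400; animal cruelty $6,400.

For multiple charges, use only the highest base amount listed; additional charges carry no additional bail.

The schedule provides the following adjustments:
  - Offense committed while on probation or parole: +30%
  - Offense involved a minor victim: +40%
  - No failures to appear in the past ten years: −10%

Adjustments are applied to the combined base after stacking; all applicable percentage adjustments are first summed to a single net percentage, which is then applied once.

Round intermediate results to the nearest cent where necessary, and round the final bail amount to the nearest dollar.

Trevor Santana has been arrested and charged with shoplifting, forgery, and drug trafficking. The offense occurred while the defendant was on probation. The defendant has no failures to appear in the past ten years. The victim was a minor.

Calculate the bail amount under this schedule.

$139,840

Base amounts from the schedule: shoplifting $5,000; forgery $36,000; drug trafficking $87,400.
Stacking rule: use the highest base only. Highest is drug trafficking at $87,400. Combined base = $87,400.
Net percentage adjustment: +30% +40% −10% = +60%. $87,400 × 1.6 = $139,840.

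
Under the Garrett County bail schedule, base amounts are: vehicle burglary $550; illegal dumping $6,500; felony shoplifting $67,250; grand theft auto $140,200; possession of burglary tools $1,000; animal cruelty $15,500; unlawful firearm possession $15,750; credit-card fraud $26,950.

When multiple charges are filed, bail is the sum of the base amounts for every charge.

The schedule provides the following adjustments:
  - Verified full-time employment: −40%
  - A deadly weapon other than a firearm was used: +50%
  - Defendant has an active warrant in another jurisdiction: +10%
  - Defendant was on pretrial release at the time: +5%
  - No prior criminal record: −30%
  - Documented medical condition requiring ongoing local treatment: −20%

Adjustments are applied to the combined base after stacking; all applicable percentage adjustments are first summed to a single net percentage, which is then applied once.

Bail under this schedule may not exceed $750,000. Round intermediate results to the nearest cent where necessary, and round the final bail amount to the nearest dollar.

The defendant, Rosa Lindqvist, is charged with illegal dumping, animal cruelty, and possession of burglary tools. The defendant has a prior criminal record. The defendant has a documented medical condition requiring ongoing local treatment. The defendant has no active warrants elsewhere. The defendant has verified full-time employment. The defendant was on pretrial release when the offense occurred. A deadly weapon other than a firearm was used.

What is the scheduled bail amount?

$21,850

Base amounts from the schedule: illegal dumping $6,500; animal cruelty $15,500; possession of burglary tools $1,000.
Stacking rule: sum of all bases. $6,500 + $15,500 + $1,000 = $23,000.
Net percentage adjustment: −40% +50% +5% −20% = −5%. $23,000 × 0.95 = $21,850.
$21,850 is within the $750,000 maximum.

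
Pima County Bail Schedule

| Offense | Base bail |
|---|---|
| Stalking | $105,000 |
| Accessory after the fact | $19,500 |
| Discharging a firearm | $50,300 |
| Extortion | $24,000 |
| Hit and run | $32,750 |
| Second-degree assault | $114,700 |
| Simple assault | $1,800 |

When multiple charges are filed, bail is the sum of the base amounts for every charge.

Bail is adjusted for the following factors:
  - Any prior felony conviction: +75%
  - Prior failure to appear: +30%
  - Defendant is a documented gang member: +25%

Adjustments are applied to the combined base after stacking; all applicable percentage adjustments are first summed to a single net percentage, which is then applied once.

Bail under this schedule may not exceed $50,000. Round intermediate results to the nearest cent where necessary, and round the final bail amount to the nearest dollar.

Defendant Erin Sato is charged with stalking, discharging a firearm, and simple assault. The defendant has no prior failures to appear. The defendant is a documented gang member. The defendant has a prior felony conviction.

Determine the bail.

$50,000

Base amounts from the schedule: stalking $105,000; discharging a firearm $50,300; simple assault $1,800.
Stacking rule: sum of all bases. $105,000 + $50,300 + $1,800 = $157,100.
Net percentage adjustment: +75% +25% = +100%. $157,100 × 2 = $314,200.
Result $314,200 exceeds the maximum of $50,000; bail is capped at $50,000.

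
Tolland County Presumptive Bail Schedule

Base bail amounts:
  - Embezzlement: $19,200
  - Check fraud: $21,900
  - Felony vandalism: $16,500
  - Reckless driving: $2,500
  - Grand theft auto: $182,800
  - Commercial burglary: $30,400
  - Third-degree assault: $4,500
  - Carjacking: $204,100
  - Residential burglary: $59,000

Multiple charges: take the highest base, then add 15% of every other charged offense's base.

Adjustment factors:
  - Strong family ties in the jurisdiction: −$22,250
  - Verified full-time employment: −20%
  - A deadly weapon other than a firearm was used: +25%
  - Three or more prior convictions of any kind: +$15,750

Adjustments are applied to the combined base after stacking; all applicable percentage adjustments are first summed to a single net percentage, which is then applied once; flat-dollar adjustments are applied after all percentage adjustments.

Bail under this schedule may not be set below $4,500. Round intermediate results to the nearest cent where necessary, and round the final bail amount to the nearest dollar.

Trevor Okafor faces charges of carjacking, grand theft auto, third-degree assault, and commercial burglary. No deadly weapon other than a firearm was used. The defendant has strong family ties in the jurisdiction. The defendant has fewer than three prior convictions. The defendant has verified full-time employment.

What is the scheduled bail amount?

$167,154

Base amounts from the schedule: carjacking $204,100; grand theft auto $182,800; third-degree assault $4,500; commercial burglary $30,400.
Stacking rule: highest base plus 15% of each additional charge. Highest is carjacking at $204,100. Additional: $182,800 × 15% = $27,420; $4,500 × 15% = $675; $30,400 × 15% = $4,560. Combined base = $204,100 + $32,655 = $236,755.
Verified full-time employment (−20%): $236,755 × 0.8 = $189,404.
Strong family ties in the jurisdiction (−$22,250 flat): $189,404 − $22,250 = $167,154.
$167,154 is at or above the $4,500 minimum.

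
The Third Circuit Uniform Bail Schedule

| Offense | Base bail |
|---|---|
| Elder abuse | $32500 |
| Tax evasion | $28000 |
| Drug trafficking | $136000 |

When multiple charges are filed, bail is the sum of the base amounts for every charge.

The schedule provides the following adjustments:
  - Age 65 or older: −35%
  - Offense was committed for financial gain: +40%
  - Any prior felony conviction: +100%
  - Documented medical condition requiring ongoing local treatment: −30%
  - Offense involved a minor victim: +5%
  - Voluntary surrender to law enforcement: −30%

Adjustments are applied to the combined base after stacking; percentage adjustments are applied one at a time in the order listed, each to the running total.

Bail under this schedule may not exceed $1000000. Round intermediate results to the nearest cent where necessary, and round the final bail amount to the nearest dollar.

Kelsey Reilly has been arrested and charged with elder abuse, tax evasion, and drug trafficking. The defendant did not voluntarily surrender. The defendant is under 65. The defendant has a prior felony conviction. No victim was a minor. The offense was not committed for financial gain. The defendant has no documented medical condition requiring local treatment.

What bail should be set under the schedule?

$393000

Base amounts from the schedule: elder abuse $32500; tax evasion $28000; drug trafficking $136000.
Stacking rule: sum of all bases. $32500 + $28000 + $136000 = $196500.
Any prior felony conviction (+100%): $196500 × 2 = $393000.
$393000 is within the $1000000 maximum.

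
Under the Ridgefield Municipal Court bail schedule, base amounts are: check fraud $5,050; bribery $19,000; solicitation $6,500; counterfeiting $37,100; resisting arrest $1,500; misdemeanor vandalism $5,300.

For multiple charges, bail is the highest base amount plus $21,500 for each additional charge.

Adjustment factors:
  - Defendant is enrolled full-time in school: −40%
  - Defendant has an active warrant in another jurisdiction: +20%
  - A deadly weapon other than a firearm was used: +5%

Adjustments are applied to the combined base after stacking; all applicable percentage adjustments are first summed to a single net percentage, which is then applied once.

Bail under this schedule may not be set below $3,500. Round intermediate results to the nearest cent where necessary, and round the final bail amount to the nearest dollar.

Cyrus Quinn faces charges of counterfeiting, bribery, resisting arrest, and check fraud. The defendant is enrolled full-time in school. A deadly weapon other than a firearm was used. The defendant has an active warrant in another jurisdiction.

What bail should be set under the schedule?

Base amounts from the schedule: counterfeiting $37,100; bribery $19,000; resisting arrest $1,500; check fraud $5,050.
Stacking rule: highest base plus $21,500 per additional charge. Highest is counterfeiting at $37,100; 3 additional charges → +$64,500. Combined base = $101,600.
Net percentage adjustment: −40% +20% +5% = −15%. $101,600 × 0.85 = $86,360.
$86,360 is at or above the $3,500 minimum.

$86,360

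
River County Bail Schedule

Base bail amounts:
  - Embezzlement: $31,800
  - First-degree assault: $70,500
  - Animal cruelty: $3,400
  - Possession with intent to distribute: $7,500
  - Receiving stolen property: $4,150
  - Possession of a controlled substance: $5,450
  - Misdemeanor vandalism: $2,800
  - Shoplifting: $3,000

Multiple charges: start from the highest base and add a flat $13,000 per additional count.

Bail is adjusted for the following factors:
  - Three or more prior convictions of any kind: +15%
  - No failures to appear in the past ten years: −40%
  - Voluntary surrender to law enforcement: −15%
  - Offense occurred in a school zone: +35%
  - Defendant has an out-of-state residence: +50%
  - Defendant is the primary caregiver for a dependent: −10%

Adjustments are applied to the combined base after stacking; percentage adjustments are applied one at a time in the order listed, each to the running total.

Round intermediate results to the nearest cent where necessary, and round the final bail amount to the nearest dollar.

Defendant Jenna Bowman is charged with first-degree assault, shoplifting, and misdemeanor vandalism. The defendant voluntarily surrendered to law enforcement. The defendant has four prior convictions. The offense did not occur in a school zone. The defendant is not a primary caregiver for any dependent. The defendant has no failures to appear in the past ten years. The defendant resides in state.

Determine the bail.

$56,597

Base amounts from the schedule: first-degree assault $70,500; shoplifting $3,000; misdemeanor vandalism $2,800.
Stacking rule: highest base plus $13,000 per additional charge. Highest is first-degree assault at $70,500; 2 additional charges → +$26,000. Combined base = $96,500.
Three or more prior convictions of any kind (+15%): $96,500 × 1.15 = $110,975.
No failures to appear in the past ten years (−40%): $110,975 × 0.6 = $66,585.
Voluntary surrender to law enforcement (−15%): $66,585 × 0.85 = $56,597.25.
Rounded to the nearest dollar: $56,597.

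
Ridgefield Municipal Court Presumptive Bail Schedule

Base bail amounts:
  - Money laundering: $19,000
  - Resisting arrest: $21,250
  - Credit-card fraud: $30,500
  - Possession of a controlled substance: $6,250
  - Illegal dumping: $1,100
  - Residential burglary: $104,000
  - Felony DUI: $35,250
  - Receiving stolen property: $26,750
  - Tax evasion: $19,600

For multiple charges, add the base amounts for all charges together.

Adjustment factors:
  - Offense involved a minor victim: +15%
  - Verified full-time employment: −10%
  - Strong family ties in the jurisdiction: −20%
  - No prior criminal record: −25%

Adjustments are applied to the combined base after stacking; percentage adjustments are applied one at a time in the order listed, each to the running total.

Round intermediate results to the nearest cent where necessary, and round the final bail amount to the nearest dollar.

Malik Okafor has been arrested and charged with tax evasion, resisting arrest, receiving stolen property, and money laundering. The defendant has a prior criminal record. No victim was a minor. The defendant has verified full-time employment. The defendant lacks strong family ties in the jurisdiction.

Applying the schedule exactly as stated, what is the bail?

$77,940

Base amounts from the schedule: tax evasion $19,600; resisting arrest $21,250; receiving stolen property $26,750; money laundering $19,000.
Stacking rule: sum of all bases. $19,600 + $21,250 + $26,750 + $19,000 = $86,600.
Verified full-time employment (−10%): $86,600 × 0.9 = $77,940.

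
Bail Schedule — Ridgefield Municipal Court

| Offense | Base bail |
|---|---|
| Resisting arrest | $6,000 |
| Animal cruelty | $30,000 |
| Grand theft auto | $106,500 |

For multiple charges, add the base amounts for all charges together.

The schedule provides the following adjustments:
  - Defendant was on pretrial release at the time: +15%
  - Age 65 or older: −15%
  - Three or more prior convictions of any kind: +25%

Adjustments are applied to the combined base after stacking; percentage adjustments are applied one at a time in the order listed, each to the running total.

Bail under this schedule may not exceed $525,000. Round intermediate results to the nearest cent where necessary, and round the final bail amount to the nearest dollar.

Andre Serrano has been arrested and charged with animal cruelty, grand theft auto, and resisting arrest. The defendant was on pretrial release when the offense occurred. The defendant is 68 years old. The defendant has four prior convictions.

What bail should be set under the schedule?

Base amounts from the schedule: animal cruelty $30,000; grand theft auto $106,500; resisting arrest $6,000.
Stacking rule: sum of all bases. $30,000 + $106,500 + $6,000 = $142,500.
Defendant was on pretrial release at the time (+15%): $142,500 × 1.15 = $163,875.
Age 65 or older (−15%): $163,875 × 0.85 = $139,293.75.
Three or more prior convictions of any kind (+25%): $139,293.75 × 1.25 = $174,117.19.
$174,117.19 is within the $525,000 maximum.
Rounded to the nearest dollar: $174,117.

$174,117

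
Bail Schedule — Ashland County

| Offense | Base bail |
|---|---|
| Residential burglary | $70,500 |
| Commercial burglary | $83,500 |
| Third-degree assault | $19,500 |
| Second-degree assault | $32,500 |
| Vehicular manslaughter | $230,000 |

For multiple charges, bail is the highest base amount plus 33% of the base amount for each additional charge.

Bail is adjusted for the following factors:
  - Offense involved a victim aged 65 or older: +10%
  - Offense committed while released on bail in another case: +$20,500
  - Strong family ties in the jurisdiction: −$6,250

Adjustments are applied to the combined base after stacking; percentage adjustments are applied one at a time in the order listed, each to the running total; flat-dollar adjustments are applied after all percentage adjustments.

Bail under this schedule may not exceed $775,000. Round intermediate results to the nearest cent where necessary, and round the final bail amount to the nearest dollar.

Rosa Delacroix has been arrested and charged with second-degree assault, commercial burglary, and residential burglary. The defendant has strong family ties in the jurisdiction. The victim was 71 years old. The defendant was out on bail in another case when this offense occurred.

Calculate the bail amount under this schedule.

$143,489

Base amounts from the schedule: second-degree assault $32,500; commercial burglary $83,500; residential burglary $70,500.
Stacking rule: highest base plus 33% of each additional charge. Highest is commercial burglary at $83,500. Additional: $32,500 × 33% = $10,725; $70,500 × 33% = $23,265. Combined base = $83,500 + $33,990 = $117,490.
Offense involved a victim aged 65 or older (+10%): $117,490 × 1.1 = $129,239.
Offense committed while released on bail in another case (+$20,500 flat): $129,239 + $20,500 = $149,739.
Strong family ties in the jurisdiction (−$6,250 flat): $149,739 − $6,250 = $143,489.
$143,489 is within the $775,000 maximum.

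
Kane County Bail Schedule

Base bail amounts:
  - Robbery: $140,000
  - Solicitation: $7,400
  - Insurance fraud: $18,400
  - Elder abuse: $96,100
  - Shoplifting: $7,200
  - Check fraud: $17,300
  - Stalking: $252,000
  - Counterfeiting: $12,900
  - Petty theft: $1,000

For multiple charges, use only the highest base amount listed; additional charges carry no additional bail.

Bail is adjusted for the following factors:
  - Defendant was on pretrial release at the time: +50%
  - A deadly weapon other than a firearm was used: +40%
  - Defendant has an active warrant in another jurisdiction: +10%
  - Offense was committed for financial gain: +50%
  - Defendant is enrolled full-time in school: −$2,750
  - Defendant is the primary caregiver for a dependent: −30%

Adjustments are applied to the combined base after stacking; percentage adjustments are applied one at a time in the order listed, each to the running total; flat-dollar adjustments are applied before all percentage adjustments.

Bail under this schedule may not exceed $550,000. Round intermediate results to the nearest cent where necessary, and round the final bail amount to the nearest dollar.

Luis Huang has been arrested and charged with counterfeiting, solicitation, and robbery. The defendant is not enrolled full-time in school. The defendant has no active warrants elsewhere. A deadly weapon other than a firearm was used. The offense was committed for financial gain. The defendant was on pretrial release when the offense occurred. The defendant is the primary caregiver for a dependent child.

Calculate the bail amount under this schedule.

Base amounts from the schedule: counterfeiting $12,900; solicitation $7,400; robbery $140,000.
Stacking rule: use the highest base only. Highest is robbery at $140,000. Combined base = $140,000.
Defendant was on pretrial release at the time (+50%): $140,000 × 1.5 = $210,000.
A deadly weapon other than a firearm was used (+40%): $210,000 × 1.4 = $294,000.
Offense was committed for financial gain (+50%): $294,000 × 1.5 = $441,000.
Defendant is the primary caregiver for a dependent (−30%): $441,000 × 0.7 = $308,700.
$308,700 is within the $550,000 maximum.

$308,700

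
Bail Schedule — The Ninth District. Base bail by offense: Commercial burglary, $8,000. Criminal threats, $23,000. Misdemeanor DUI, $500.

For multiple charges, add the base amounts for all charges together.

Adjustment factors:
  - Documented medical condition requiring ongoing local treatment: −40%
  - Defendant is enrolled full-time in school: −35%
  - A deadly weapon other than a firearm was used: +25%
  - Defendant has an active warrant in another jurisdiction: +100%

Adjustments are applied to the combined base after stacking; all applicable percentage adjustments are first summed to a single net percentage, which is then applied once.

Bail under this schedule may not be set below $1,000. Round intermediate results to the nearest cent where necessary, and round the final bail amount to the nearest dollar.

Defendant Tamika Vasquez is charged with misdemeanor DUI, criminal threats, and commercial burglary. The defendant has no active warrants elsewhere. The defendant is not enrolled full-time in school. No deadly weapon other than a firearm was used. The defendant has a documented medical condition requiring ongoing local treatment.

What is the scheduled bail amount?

Base amounts from the schedule: misdemeanor DUI $500; criminal threats $23,000; commercial burglary $8,000.
Stacking rule: sum of all bases. $500 + $23,000 + $8,000 = $31,500.
Documented medical condition requiring ongoing local treatment (−40%): $31,500 × 0.6 = $18,900.
$18,900 is at or above the $1,000 minimum.

$18,900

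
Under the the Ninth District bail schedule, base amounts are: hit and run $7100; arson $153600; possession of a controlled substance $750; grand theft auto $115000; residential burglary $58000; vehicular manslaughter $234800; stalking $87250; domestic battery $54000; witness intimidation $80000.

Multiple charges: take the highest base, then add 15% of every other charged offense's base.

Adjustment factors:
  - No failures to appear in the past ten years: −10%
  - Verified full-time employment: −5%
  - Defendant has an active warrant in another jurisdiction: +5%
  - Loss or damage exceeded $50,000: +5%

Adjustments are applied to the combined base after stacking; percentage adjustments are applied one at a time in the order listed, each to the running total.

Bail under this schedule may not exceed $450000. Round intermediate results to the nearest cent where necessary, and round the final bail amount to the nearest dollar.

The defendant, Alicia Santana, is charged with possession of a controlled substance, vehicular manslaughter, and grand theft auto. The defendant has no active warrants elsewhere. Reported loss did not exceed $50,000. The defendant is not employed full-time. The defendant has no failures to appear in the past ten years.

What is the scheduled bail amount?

Base amounts from the schedule: possession of a controlled substance $750; vehicular manslaughter $234800; grand theft auto $115000.
Stacking rule: highest base plus 15% of each additional charge. Highest is vehicular manslaughter at $234800. Additional: $750 × 15% = $112.50; $115000 × 15% = $17250. Combined base = $234800 + $17362.50 = $252162.50.
No failures to appear in the past ten years (−10%): $252162.50 × 0.9 = $226946.25.
$226946.25 is within the $450000 maximum.
Rounded to the nearest dollar: $226946.

$226946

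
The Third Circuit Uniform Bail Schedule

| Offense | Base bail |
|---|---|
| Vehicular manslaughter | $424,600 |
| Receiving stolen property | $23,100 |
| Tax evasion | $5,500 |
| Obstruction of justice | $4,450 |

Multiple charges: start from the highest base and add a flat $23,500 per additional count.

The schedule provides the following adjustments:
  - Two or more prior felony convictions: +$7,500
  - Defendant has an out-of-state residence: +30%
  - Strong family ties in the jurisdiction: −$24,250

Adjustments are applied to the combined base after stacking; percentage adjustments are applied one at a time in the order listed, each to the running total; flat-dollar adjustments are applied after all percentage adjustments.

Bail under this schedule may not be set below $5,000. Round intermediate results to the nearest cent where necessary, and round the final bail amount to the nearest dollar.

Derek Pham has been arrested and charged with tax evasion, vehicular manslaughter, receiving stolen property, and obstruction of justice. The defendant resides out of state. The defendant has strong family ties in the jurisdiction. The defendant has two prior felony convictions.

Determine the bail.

$626,880

Base amounts from the schedule: tax evasion $5,500; vehicular manslaughter $424,600; receiving stolen property $23,100; obstruction of justice $4,450.
Stacking rule: highest base plus $23,500 per additional charge. Highest is vehicular manslaughter at $424,600; 3 additional charges → +$70,500. Combined base = $495,100.
Defendant has an out-of-state residence (+30%): $495,100 × 1.3 = $643,630.
Two or more prior felony convictions (+$7,500 flat): $643,630 + $7,500 = $651,130.
Strong family ties in the jurisdiction (−$24,250 flat): $651,130 − $24,250 = $626,880.
$626,880 is at or above the $5,000 minimum.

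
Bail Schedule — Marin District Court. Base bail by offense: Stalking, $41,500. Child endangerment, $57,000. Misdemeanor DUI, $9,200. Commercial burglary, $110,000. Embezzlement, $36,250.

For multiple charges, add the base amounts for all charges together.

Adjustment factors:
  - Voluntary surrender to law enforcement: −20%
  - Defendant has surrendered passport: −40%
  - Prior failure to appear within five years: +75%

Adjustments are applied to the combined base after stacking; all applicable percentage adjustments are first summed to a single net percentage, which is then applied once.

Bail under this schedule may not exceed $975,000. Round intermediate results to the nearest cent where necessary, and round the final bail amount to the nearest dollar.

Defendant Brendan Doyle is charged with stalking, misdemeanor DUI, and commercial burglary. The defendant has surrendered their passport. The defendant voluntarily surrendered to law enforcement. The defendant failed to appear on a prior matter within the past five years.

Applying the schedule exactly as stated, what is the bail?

Base amounts from the schedule: stalking $41,500; misdemeanor DUI $9,200; commercial burglary $110,000.
Stacking rule: sum of all bases. $41,500 + $9,200 + $110,000 = $160,700.
Net percentage adjustment: −20% −40% +75% = +15%. $160,700 × 1.15 = $184,805.
$184,805 is within the $975,000 maximum.

$184,805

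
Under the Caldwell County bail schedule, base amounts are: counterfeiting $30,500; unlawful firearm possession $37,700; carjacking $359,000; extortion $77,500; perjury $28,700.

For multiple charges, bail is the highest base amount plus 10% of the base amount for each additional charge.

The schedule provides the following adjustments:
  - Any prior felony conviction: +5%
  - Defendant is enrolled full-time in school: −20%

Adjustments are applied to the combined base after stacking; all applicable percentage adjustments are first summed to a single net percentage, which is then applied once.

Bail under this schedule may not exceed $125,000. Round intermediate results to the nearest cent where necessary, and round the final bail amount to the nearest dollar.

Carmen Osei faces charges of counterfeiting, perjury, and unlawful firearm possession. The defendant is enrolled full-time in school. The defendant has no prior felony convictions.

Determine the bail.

Base amounts from the schedule: counterfeiting $30,500; perjury $28,700; unlawful firearm possession $37,700.
Stacking rule: highest base plus 10% of each additional charge. Highest is unlawful firearm possession at $37,700. Additional: $30,500 × 10% = $3,050; $28,700 × 10% = $2,870. Combined base = $37,700 + $5,920 = $43,620.
Defendant is enrolled full-time in school (−20%): $43,620 × 0.8 = $34,896.
$34,896 is within the $125,000 maximum.

$34,896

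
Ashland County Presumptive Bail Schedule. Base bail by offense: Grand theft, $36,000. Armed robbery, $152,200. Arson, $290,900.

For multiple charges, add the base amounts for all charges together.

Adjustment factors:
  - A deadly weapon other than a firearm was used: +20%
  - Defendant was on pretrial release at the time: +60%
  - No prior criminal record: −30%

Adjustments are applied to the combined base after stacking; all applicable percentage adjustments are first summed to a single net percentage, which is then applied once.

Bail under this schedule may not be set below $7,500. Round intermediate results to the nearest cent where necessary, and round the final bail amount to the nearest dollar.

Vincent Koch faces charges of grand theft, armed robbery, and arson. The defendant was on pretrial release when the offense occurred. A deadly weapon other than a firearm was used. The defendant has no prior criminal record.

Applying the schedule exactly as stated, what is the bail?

Base amounts from the schedule: grand theft $36,000; armed robbery $152,200; arson $290,900.
Stacking rule: sum of all bases. $36,000 + $152,200 + $290,900 = $479,100.
Net percentage adjustment: +20% +60% −30% = +50%. $479,100 × 1.5 = $718,650.
$718,650 is at or above the $7,500 minimum.

$718,650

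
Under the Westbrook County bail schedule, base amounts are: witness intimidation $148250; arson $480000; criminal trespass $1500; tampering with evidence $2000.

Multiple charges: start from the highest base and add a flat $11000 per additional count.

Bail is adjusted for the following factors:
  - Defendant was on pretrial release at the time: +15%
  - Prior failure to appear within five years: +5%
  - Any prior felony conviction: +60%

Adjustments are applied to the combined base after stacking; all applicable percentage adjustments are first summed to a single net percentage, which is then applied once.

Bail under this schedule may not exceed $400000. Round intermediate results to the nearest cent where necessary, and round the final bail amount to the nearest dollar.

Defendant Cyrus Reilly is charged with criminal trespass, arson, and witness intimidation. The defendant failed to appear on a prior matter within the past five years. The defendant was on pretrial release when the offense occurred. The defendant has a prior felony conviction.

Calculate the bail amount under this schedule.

$400000

Base amounts from the schedule: criminal trespass $1500; arson $480000; witness intimidation $148250.
Stacking rule: highest base plus $11000 per additional charge. Highest is arson at $480000; 2 additional charges → +$22000. Combined base = $502000.
Net percentage adjustment: +15% +5% +60% = +80%. $502000 × 1.8 = $903600.
Result $903600 exceeds the maximum of $400000; bail is capped at $400000.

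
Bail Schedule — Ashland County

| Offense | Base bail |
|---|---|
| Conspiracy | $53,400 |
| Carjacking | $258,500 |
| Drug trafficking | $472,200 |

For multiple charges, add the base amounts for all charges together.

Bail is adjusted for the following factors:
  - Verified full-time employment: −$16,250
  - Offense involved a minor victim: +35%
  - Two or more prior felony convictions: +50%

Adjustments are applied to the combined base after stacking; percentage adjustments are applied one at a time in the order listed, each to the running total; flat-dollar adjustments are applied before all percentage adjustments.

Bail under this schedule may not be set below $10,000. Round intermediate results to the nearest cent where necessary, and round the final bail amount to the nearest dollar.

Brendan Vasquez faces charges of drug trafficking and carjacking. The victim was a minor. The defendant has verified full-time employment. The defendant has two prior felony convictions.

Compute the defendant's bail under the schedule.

Base amounts from the schedule: drug trafficking $472,200; carjacking $258,500.
Stacking rule: sum of all bases. $472,200 + $258,500 = $730,700.
Verified full-time employment (−$16,250 flat): $730,700 − $16,250 = $714,450.
Offense involved a minor victim (+35%): $714,450 × 1.35 = $964,507.50.
Two or more prior felony convictions (+50%): $964,507.50 × 1.5 = $1,446,761.25.
$1,446,761.25 is at or above the $10,000 minimum.
Rounded to the nearest dollar: $1,446,761.

$1,446,761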